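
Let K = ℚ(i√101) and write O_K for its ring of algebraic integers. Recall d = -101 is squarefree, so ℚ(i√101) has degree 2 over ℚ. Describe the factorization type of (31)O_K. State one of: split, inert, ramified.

-101 mod 4 = 3, hence disc K = 4·(-101) = -404 and O_K = ℤ[√-101].
31 ∤ -404, so 31 is unramified.
Euler's criterion: (-101)^15 mod 31 = 30. Thus (-101|31) = -1.
Legendre symbol -1 ⇒ 31 is inert.

p is inert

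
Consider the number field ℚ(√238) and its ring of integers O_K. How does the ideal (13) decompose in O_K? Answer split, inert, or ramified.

split

238 mod 4 = 2, hence disc K = 4·238 = 952 and O_K = ℤ[√238].
disc(K) = 952 is not divisible by 13; 13 is unramified.
Legendre symbol by Euler's criterion: (238/13) ≡ 238^6 ≡ 1 (mod 13), i.e. (238/13) = 1.
(238/13) = 1, so 13 splits.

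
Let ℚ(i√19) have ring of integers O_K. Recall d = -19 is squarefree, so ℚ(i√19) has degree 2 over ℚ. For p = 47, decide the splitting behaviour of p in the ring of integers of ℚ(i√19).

Since -19 ≡ 1 mod 4, the ring of integers is ℤ[(1+√-19)/2] with discriminant -19.
47 ∤ -19, so 47 is unramified.
Compute (-19/47) via Euler: 28^((47-1)/2) mod 47 = 1, so (-19/47) = 1.
Legendre symbol 1 ⇒ 47 is split.

p splits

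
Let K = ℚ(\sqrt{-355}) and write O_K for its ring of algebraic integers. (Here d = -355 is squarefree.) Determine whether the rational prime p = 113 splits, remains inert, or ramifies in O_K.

splits completely

d = -355 ≡ 1 (mod 4), so O_K = ℤ[(1+√-355)/2] and disc(K) = d = -355.
113 ∤ -355, so 113 is unramified.
Compute (-355/113) via Euler: 97^((113-1)/2) mod 113 = 1, so (-355/113) = 1.
Legendre symbol 1 ⇒ 113 is split.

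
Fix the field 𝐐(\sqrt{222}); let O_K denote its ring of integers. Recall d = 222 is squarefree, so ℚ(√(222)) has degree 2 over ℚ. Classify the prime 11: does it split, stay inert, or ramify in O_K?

222 mod 4 = 2, hence disc K = 4·222 = 888 and O_K = ℤ[√222].
disc(K) = 888 is not divisible by 11; 11 is unramified.
Compute (222/11) via Euler: 2^((11-1)/2) mod 11 = 10, so (222/11) = -1.
d is a non-residue mod p, hence 11 remains inert in O_K.

inert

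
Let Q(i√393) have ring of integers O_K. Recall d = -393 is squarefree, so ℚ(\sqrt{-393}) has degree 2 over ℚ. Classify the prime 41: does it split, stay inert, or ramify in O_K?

p is inert

Since -393 ≢ 1 mod 4, the ring of integers is ℤ[√-393] with discriminant 4·(-393) = -1572.
41 ∤ -1572, so 41 is unramified.
Compute (-393/41) via Euler: 17^((41-1)/2) mod 41 = 40, so (-393/41) = -1.
d is a non-residue mod p, hence 41 remains inert in O_K.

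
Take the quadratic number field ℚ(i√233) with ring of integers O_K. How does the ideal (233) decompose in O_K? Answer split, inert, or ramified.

p ramifies

Since -233 ≢ 1 mod 4, the ring of integers is ℤ[√-233] with discriminant 4·(-233) = -932.
disc(K) = -932 = 233·(-4), so p = 233 is ramified.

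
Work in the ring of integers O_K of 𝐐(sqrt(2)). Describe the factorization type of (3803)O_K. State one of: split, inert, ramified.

Since 2 ≢ 1 mod 4, the ring of integers is ℤ[√2] with discriminant 4·2 = 8.
3803 ∤ 8, so 3803 is unramified.
(2/3803) = 2^1901 mod 3803 = 3802, giving Legendre symbol -1.
Legendre symbol -1 ⇒ 3803 is inert.

inert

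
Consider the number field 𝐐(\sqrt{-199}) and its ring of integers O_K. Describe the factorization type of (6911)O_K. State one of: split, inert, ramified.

-199 mod 4 = 1, hence disc K = -199 and O_K = ℤ[(1+√-199)/2].
disc(K) = -199 is not divisible by 6911; 6911 is unramified.
(-199/6911) = 6712^3455 mod 6911 = 1, giving Legendre symbol 1.
Legendre symbol 1 ⇒ 6911 is split.

6911 splits in O_K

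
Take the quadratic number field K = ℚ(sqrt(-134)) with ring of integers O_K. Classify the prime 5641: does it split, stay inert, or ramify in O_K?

5641 remains inert

-134 mod 4 = 2, hence disc K = 4·(-134) = -536 and O_K = ℤ[√-134].
disc(K) = -536 is not divisible by 5641; 5641 is unramified.
(-134/5641) = 5507^2820 mod 5641 = 5640, giving Legendre symbol -1.
(-134/5641) = -1, so 5641 is inert.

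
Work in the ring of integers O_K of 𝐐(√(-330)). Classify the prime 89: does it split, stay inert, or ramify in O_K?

inert

d = -330 ≡ 2 (mod 4), so O_K = ℤ[√-330] and disc(K) = 4d = -1320.
disc(K) = -1320 is not divisible by 89; 89 is unramified.
Compute (-330/89) via Euler: 26^((89-1)/2) mod 89 = 88, so (-330/89) = -1.
Legendre symbol -1 ⇒ 89 is inert.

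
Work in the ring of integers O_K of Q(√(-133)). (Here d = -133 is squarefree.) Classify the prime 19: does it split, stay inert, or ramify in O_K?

Since -133 ≢ 1 mod 4, the ring of integers is ℤ[√-133] with discriminant 4·(-133) = -532.
disc(K) = -532 = 19·(-28), so p = 19 is ramified.

ramifies in O_K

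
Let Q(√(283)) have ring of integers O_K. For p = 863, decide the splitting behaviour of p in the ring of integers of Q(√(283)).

Since 283 ≢ 1 mod 4, the ring of integers is ℤ[√283] with discriminant 4·283 = 1132.
Since gcd(863, 1132) = 1 the prime 863 does not ramify.
(283/863) = 283^431 mod 863 = 1, giving Legendre symbol 1.
(283/863) = 1, so 863 splits.

split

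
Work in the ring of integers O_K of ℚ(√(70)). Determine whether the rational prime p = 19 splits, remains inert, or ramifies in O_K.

d = 70 ≡ 2 (mod 4), so O_K = ℤ[√70] and disc(K) = 4d = 280.
19 ∤ 280, so 19 is unramified.
Legendre symbol by Euler's criterion: (70/19) ≡ 70^9 ≡ 18 (mod 19), i.e. (70/19) = -1.
d is a non-residue mod p, hence 19 remains inert in O_K.

remains prime (inert)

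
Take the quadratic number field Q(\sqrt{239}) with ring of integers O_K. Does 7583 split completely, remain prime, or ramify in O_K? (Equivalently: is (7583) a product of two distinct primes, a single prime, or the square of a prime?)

7583 remains inert

Since 239 ≢ 1 mod 4, the ring of integers is ℤ[√239] with discriminant 4·239 = 956.
Since gcd(7583, 956) = 1 the prime 7583 does not ramify.
(239/7583) = 239^3791 mod 7583 = 7582, giving Legendre symbol -1.
(239/7583) = -1, so 7583 is inert.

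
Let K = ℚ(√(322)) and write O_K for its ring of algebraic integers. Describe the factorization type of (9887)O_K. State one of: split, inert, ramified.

Since 322 ≢ 1 mod 4, the ring of integers is ℤ[√322] with discriminant 4·322 = 1288.
disc(K) = 1288 is not divisible by 9887; 9887 is unramified.
Legendre symbol by Euler's criterion: (322/9887) ≡ 322^4943 ≡ 1 (mod 9887), i.e. (322/9887) = 1.
(322/9887) = 1, so 9887 splits.

split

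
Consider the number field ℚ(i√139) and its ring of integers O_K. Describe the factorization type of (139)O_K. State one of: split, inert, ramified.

p ramifies

d = -139 ≡ 1 (mod 4), so O_K = ℤ[(1+√-139)/2] and disc(K) = d = -139.
139 divides disc(K) = -139, so 139 ramifies.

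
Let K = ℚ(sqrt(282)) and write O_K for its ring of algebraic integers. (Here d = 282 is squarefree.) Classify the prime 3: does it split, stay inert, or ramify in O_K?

ramified

d = 282 ≡ 2 (mod 4), so O_K = ℤ[√282] and disc(K) = 4d = 1128.
disc(K) = 1128 = 3·376, so p = 3 is ramified.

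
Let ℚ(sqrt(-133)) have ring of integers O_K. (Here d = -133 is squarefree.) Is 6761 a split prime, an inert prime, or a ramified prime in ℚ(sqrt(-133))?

remains prime (inert)

-133 mod 4 = 3, hence disc K = 4·(-133) = -532 and O_K = ℤ[√-133].
Since gcd(6761, -532) = 1 the prime 6761 does not ramify.
Legendre symbol by Euler's criterion: (-133/6761) ≡ (-133)^3380 ≡ 6760 (mod 6761), i.e. (-133/6761) = -1.
Legendre symbol -1 ⇒ 6761 is inert.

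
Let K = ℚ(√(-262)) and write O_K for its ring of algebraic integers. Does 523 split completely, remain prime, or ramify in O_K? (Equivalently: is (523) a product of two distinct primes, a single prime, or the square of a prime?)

splits completely

Since -262 ≢ 1 mod 4, the ring of integers is ℤ[√-262] with discriminant 4·(-262) = -1048.
disc(K) = -1048 is not divisible by 523; 523 is unramified.
Legendre symbol by Euler's criterion: (-262/523) ≡ (-262)^261 ≡ 1 (mod 523), i.e. (-262/523) = 1.
(-262/523) = 1, so 523 splits.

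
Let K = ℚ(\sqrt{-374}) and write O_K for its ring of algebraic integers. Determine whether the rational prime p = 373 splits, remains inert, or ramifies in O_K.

p splits

d = -374 ≡ 2 (mod 4), so O_K = ℤ[√-374] and disc(K) = 4d = -1496.
Since gcd(373, -1496) = 1 the prime 373 does not ramify.
(-374/373) = 372^186 mod 373 = 1, giving Legendre symbol 1.
(-374/373) = 1, so 373 splits.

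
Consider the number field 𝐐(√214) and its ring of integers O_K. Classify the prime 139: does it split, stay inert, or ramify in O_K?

d = 214 ≡ 2 (mod 4), so O_K = ℤ[√214] and disc(K) = 4d = 856.
disc(K) = 856 is not divisible by 139; 139 is unramified.
(214/139) = 75^69 mod 139 = 138, giving Legendre symbol -1.
Legendre symbol -1 ⇒ 139 is inert.

inert — (139) stays prime in O_K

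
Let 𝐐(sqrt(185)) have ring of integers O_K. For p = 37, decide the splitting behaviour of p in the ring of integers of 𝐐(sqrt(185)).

Since 185 ≡ 1 mod 4, the ring of integers is ℤ[(1+√185)/2] with discriminant 185.
37 divides disc(K) = 185, so 37 ramifies.

ramified — (37) = 𝔭²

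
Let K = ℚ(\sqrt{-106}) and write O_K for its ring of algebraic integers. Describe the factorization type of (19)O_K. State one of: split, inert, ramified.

d = -106 ≡ 2 (mod 4), so O_K = ℤ[√-106] and disc(K) = 4d = -424.
19 ∤ -424, so 19 is unramified.
Euler's criterion: (-106)^9 mod 19 = 18. Thus (-106|19) = -1.
d is a non-residue mod p, hence 19 remains inert in O_K.

remains prime (inert)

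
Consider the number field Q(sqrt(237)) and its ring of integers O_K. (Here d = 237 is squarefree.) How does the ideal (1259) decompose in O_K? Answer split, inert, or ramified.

splits completely

237 mod 4 = 1, hence disc K = 237 and O_K = ℤ[(1+√237)/2].
1259 ∤ 237, so 1259 is unramified.
Euler's criterion: 237^629 mod 1259 = 1. Thus (237|1259) = 1.
(237/1259) = 1, so 1259 splits.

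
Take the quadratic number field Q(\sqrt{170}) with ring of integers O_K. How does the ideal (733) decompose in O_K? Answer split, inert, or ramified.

733 splits in O_K

d = 170 ≡ 2 (mod 4), so O_K = ℤ[√170] and disc(K) = 4d = 680.
733 ∤ 680, so 733 is unramified.
Legendre symbol by Euler's criterion: (170/733) ≡ 170^366 ≡ 1 (mod 733), i.e. (170/733) = 1.
Legendre symbol 1 ⇒ 733 is split.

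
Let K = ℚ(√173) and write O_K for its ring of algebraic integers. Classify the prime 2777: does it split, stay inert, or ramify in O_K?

d = 173 ≡ 1 (mod 4), so O_K = ℤ[(1+√173)/2] and disc(K) = d = 173.
Since gcd(2777, 173) = 1 the prime 2777 does not ramify.
Compute (173/2777) via Euler: 173^((2777-1)/2) mod 2777 = 1, so (173/2777) = 1.
Legendre symbol 1 ⇒ 2777 is split.

p splits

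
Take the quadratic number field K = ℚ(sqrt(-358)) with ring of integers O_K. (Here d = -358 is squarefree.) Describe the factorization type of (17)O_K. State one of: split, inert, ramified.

splits completely

-358 mod 4 = 2, hence disc K = 4·(-358) = -1432 and O_K = ℤ[√-358].
17 ∤ -1432, so 17 is unramified.
Compute (-358/17) via Euler: 16^((17-1)/2) mod 17 = 1, so (-358/17) = 1.
d is a quadratic residue mod p, hence 17 splits in O_K.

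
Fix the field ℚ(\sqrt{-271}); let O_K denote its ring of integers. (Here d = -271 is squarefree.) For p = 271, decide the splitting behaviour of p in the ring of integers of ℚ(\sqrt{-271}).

ramifies in O_K

-271 mod 4 = 1, hence disc K = -271 and O_K = ℤ[(1+√-271)/2].
Ramification test: 271 | -271. The prime 271 ramifies in K.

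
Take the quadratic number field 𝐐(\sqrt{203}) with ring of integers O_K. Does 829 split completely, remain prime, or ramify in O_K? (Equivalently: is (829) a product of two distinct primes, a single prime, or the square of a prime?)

split

203 mod 4 = 3, hence disc K = 4·203 = 812 and O_K = ℤ[√203].
Since gcd(829, 812) = 1 the prime 829 does not ramify.
(203/829) = 203^414 mod 829 = 1, giving Legendre symbol 1.
Legendre symbol 1 ⇒ 829 is split.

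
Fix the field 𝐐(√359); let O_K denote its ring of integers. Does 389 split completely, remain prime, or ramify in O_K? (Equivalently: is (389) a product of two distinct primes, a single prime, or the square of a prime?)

359 mod 4 = 3, hence disc K = 4·359 = 1436 and O_K = ℤ[√359].
389 ∤ 1436, so 389 is unramified.
Legendre symbol by Euler's criterion: (359/389) ≡ 359^194 ≡ 1 (mod 389), i.e. (359/389) = 1.
d is a quadratic residue mod p, hence 389 splits in O_K.

389 splits in O_K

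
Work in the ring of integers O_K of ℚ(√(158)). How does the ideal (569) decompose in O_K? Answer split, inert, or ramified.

569 splits in O_K

Since 158 ≢ 1 mod 4, the ring of integers is ℤ[√158] with discriminant 4·158 = 632.
disc(K) = 632 is not divisible by 569; 569 is unramified.
(158/569) = 158^284 mod 569 = 1, giving Legendre symbol 1.
(158/569) = 1, so 569 splits.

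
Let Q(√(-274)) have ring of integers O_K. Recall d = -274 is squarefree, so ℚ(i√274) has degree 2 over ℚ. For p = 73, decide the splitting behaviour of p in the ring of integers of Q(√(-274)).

split

d = -274 ≡ 2 (mod 4), so O_K = ℤ[√-274] and disc(K) = 4d = -1096.
73 ∤ -1096, so 73 is unramified.
(-274/73) = 18^36 mod 73 = 1, giving Legendre symbol 1.
d is a quadratic residue mod p, hence 73 splits in O_K.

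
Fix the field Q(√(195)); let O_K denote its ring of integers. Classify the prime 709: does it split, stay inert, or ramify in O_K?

Since 195 ≢ 1 mod 4, the ring of integers is ℤ[√195] with discriminant 4·195 = 780.
Since gcd(709, 780) = 1 the prime 709 does not ramify.
Compute (195/709) via Euler: 195^((709-1)/2) mod 709 = 708, so (195/709) = -1.
Legendre symbol -1 ⇒ 709 is inert.

inert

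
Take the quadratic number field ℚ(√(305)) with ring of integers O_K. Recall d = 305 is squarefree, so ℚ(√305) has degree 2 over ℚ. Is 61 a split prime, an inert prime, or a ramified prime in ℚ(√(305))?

305 mod 4 = 1, hence disc K = 305 and O_K = ℤ[(1+√305)/2].
Ramification test: 61 | 305. The prime 61 ramifies in K.

61 is ramified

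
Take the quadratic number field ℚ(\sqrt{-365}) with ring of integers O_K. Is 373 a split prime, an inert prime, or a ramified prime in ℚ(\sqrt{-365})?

p is inert

Since -365 ≢ 1 mod 4, the ring of integers is ℤ[√-365] with discriminant 4·(-365) = -1460.
373 ∤ -1460, so 373 is unramified.
Compute (-365/373) via Euler: 8^((373-1)/2) mod 373 = 372, so (-365/373) = -1.
Legendre symbol -1 ⇒ 373 is inert.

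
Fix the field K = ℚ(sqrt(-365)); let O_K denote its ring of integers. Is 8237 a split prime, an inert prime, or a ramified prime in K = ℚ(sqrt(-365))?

8237 remains inert

-365 mod 4 = 3, hence disc K = 4·(-365) = -1460 and O_K = ℤ[√-365].
Since gcd(8237, -1460) = 1 the prime 8237 does not ramify.
Legendre symbol by Euler's criterion: (-365/8237) ≡ (-365)^4118 ≡ 8236 (mod 8237), i.e. (-365/8237) = -1.
(-365/8237) = -1, so 8237 is inert.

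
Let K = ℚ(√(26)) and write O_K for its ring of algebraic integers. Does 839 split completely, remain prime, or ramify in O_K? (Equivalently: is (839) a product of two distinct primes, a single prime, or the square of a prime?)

Since 26 ≢ 1 mod 4, the ring of integers is ℤ[√26] with discriminant 4·26 = 104.
Since gcd(839, 104) = 1 the prime 839 does not ramify.
Legendre symbol by Euler's criterion: (26/839) ≡ 26^419 ≡ 838 (mod 839), i.e. (26/839) = -1.
(26/839) = -1, so 839 is inert.

p is inert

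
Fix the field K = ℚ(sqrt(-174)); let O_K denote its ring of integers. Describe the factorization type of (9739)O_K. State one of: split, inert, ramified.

d = -174 ≡ 2 (mod 4), so O_K = ℤ[√-174] and disc(K) = 4d = -696.
9739 ∤ -696, so 9739 is unramified.
Legendre symbol by Euler's criterion: (-174/9739) ≡ (-174)^4869 ≡ 9738 (mod 9739), i.e. (-174/9739) = -1.
Legendre symbol -1 ⇒ 9739 is inert.

inert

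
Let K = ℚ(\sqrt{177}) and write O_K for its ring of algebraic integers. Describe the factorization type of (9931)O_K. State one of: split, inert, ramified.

splits completely

177 mod 4 = 1, hence disc K = 177 and O_K = ℤ[(1+√177)/2].
disc(K) = 177 is not divisible by 9931; 9931 is unramified.
Euler's criterion: 177^4965 mod 9931 = 1. Thus (177|9931) = 1.
Legendre symbol 1 ⇒ 9931 is split.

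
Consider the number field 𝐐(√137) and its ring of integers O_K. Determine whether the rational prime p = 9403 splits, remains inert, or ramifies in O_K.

split — (9403) = 𝔭₁𝔭₂ with 𝔭₁ ≠ 𝔭₂

Since 137 ≡ 1 mod 4, the ring of integers is ℤ[(1+√137)/2] with discriminant 137.
9403 ∤ 137, so 9403 is unramified.
Euler's criterion: 137^4701 mod 9403 = 1. Thus (137|9403) = 1.
(137/9403) = 1, so 9403 splits.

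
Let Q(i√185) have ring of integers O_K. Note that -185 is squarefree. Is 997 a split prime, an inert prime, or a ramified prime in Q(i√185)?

d = -185 ≡ 3 (mod 4), so O_K = ℤ[√-185] and disc(K) = 4d = -740.
997 ∤ -740, so 997 is unramified.
Compute (-185/997) via Euler: 812^((997-1)/2) mod 997 = 1, so (-185/997) = 1.
(-185/997) = 1, so 997 splits.

split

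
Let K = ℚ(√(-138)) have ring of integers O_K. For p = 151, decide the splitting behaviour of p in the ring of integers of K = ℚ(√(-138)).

inert — (151) stays prime in O_K

d = -138 ≡ 2 (mod 4), so O_K = ℤ[√-138] and disc(K) = 4d = -552.
Since gcd(151, -552) = 1 the prime 151 does not ramify.
Euler's criterion: (-138)^75 mod 151 = 150. Thus (-138|151) = -1.
(-138/151) = -1, so 151 is inert.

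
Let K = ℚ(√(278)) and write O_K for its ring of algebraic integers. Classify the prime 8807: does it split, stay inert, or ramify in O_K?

Since 278 ≢ 1 mod 4, the ring of integers is ℤ[√278] with discriminant 4·278 = 1112.
Since gcd(8807, 1112) = 1 the prime 8807 does not ramify.
Euler's criterion: 278^4403 mod 8807 = 1. Thus (278|8807) = 1.
Legendre symbol 1 ⇒ 8807 is split.

splits completely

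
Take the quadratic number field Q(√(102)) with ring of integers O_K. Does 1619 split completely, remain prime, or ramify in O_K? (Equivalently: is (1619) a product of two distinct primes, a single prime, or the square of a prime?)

remains prime (inert)

Since 102 ≢ 1 mod 4, the ring of integers is ℤ[√102] with discriminant 4·102 = 408.
1619 ∤ 408, so 1619 is unramified.
Compute (102/1619) via Euler: 102^((1619-1)/2) mod 1619 = 1618, so (102/1619) = -1.
d is a non-residue mod p, hence 1619 remains inert in O_K.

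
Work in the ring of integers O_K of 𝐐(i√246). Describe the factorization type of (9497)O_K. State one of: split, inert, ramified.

d = -246 ≡ 2 (mod 4), so O_K = ℤ[√-246] and disc(K) = 4d = -984.
disc(K) = -984 is not divisible by 9497; 9497 is unramified.
Legendre symbol by Euler's criterion: (-246/9497) ≡ (-246)^4748 ≡ 1 (mod 9497), i.e. (-246/9497) = 1.
Legendre symbol 1 ⇒ 9497 is split.

9497 splits in O_K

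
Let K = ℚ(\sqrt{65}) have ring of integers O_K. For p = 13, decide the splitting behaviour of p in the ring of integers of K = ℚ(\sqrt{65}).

d = 65 ≡ 1 (mod 4), so O_K = ℤ[(1+√65)/2] and disc(K) = d = 65.
disc(K) = 65 = 13·5, so p = 13 is ramified.

13 is ramified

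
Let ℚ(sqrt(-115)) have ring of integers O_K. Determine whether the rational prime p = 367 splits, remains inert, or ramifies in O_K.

Since -115 ≡ 1 mod 4, the ring of integers is ℤ[(1+√-115)/2] with discriminant -115.
disc(K) = -115 is not divisible by 367; 367 is unramified.
Compute (-115/367) via Euler: 252^((367-1)/2) mod 367 = 1, so (-115/367) = 1.
Legendre symbol 1 ⇒ 367 is split.

p splits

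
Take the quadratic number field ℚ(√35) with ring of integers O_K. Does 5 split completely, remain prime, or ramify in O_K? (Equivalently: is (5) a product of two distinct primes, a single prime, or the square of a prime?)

ramifies in O_K

Since 35 ≢ 1 mod 4, the ring of integers is ℤ[√35] with discriminant 4·35 = 140.
Ramification test: 5 | 140. The prime 5 ramifies in K.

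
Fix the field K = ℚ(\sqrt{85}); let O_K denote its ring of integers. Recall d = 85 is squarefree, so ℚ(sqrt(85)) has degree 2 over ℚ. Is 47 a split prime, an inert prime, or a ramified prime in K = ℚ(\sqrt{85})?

p is inert

d = 85 ≡ 1 (mod 4), so O_K = ℤ[(1+√85)/2] and disc(K) = d = 85.
disc(K) = 85 is not divisible by 47; 47 is unramified.
Compute (85/47) via Euler: 38^((47-1)/2) mod 47 = 46, so (85/47) = -1.
d is a non-residue mod p, hence 47 remains inert in O_K.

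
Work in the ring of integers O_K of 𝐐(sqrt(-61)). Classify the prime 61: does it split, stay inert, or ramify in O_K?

p ramifies

Since -61 ≢ 1 mod 4, the ring of integers is ℤ[√-61] with discriminant 4·(-61) = -244.
61 divides disc(K) = -244, so 61 ramifies.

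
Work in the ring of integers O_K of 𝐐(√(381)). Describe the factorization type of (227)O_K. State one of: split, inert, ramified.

d = 381 ≡ 1 (mod 4), so O_K = ℤ[(1+√381)/2] and disc(K) = d = 381.
Since gcd(227, 381) = 1 the prime 227 does not ramify.
Compute (381/227) via Euler: 154^((227-1)/2) mod 227 = 226, so (381/227) = -1.
(381/227) = -1, so 227 is inert.

inert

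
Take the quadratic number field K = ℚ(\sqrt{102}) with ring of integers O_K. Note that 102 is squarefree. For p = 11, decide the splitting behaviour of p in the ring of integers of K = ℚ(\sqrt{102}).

11 splits in O_K

Since 102 ≢ 1 mod 4, the ring of integers is ℤ[√102] with discriminant 4·102 = 408.
disc(K) = 408 is not divisible by 11; 11 is unramified.
Compute (102/11) via Euler: 3^((11-1)/2) mod 11 = 1, so (102/11) = 1.
d is a quadratic residue mod p, hence 11 splits in O_K.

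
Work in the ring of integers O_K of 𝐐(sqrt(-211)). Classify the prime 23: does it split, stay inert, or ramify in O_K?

-211 mod 4 = 1, hence disc K = -211 and O_K = ℤ[(1+√-211)/2].
23 ∤ -211, so 23 is unramified.
Legendre symbol by Euler's criterion: (-211/23) ≡ (-211)^11 ≡ 22 (mod 23), i.e. (-211/23) = -1.
(-211/23) = -1, so 23 is inert.

inert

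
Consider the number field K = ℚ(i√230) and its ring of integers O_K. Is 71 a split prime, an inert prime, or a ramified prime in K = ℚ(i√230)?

splits completely

d = -230 ≡ 2 (mod 4), so O_K = ℤ[√-230] and disc(K) = 4d = -920.
disc(K) = -920 is not divisible by 71; 71 is unramified.
Legendre symbol by Euler's criterion: (-230/71) ≡ (-230)^35 ≡ 1 (mod 71), i.e. (-230/71) = 1.
Legendre symbol 1 ⇒ 71 is split.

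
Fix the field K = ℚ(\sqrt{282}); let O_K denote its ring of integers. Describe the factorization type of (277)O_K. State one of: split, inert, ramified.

inert — (277) stays prime in O_K

Since 282 ≢ 1 mod 4, the ring of integers is ℤ[√282] with discriminant 4·282 = 1128.
Since gcd(277, 1128) = 1 the prime 277 does not ramify.
Legendre symbol by Euler's criterion: (282/277) ≡ 282^138 ≡ 276 (mod 277), i.e. (282/277) = -1.
d is a non-residue mod p, hence 277 remains inert in O_K.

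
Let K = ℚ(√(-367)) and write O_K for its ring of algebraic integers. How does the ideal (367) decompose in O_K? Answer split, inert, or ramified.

p ramifies

Since -367 ≡ 1 mod 4, the ring of integers is ℤ[(1+√-367)/2] with discriminant -367.
Ramification test: 367 | -367. The prime 367 ramifies in K.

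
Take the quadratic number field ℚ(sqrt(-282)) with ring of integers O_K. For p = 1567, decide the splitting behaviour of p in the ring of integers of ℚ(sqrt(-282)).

remains prime (inert)

-282 mod 4 = 2, hence disc K = 4·(-282) = -1128 and O_K = ℤ[√-282].
Since gcd(1567, -1128) = 1 the prime 1567 does not ramify.
Compute (-282/1567) via Euler: 1285^((1567-1)/2) mod 1567 = 1566, so (-282/1567) = -1.
Legendre symbol -1 ⇒ 1567 is inert.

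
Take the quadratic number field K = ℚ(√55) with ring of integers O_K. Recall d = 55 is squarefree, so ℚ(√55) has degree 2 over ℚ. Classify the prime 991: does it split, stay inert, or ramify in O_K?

d = 55 ≡ 3 (mod 4), so O_K = ℤ[√55] and disc(K) = 4d = 220.
991 ∤ 220, so 991 is unramified.
Euler's criterion: 55^495 mod 991 = 990. Thus (55|991) = -1.
(55/991) = -1, so 991 is inert.

inert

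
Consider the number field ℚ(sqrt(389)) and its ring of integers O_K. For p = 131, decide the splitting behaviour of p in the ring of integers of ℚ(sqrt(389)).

d = 389 ≡ 1 (mod 4), so O_K = ℤ[(1+√389)/2] and disc(K) = d = 389.
131 ∤ 389, so 131 is unramified.
Compute (389/131) via Euler: 127^((131-1)/2) mod 131 = 130, so (389/131) = -1.
(389/131) = -1, so 131 is inert.

p is inert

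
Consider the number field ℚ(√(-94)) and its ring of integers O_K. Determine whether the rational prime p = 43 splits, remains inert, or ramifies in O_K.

43 splits in O_K

-94 mod 4 = 2, hence disc K = 4·(-94) = -376 and O_K = ℤ[√-94].
Since gcd(43, -376) = 1 the prime 43 does not ramify.
Compute (-94/43) via Euler: 35^((43-1)/2) mod 43 = 1, so (-94/43) = 1.
d is a quadratic residue mod p, hence 43 splits in O_K.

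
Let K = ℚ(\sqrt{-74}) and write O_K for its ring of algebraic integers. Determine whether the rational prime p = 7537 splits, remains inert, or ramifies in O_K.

split — (7537) = 𝔭₁𝔭₂ with 𝔭₁ ≠ 𝔭₂

d = -74 ≡ 2 (mod 4), so O_K = ℤ[√-74] and disc(K) = 4d = -296.
Since gcd(7537, -296) = 1 the prime 7537 does not ramify.
(-74/7537) = 7463^3768 mod 7537 = 1, giving Legendre symbol 1.
d is a quadratic residue mod p, hence 7537 splits in O_K.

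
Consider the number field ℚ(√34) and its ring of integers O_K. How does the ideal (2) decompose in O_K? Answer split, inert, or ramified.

d = 34 ≡ 2 (mod 4), so O_K = ℤ[√34] and disc(K) = 4d = 136.
disc(K) = 136 = 2·68, so p = 2 is ramified.

p ramifies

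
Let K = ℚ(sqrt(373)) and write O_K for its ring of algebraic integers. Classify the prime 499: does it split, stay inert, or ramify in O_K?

373 mod 4 = 1, hence disc K = 373 and O_K = ℤ[(1+√373)/2].
Since gcd(499, 373) = 1 the prime 499 does not ramify.
(373/499) = 373^249 mod 499 = 498, giving Legendre symbol -1.
Legendre symbol -1 ⇒ 499 is inert.

p is inert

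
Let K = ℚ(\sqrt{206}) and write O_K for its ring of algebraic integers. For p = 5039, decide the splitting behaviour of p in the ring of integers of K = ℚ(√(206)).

5039 splits in O_K

Since 206 ≢ 1 mod 4, the ring of integers is ℤ[√206] with discriminant 4·206 = 824.
5039 ∤ 824, so 5039 is unramified.
Compute (206/5039) via Euler: 206^((5039-1)/2) mod 5039 = 1, so (206/5039) = 1.
(206/5039) = 1, so 5039 splits.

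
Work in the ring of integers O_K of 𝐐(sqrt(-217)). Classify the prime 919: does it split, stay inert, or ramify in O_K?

-217 mod 4 = 3, hence disc K = 4·(-217) = -868 and O_K = ℤ[√-217].
919 ∤ -868, so 919 is unramified.
Compute (-217/919) via Euler: 702^((919-1)/2) mod 919 = 918, so (-217/919) = -1.
(-217/919) = -1, so 919 is inert.

remains prime (inert)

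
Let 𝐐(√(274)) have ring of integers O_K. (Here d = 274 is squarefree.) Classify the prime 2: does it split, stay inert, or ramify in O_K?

274 mod 4 = 2, hence disc K = 4·274 = 1096 and O_K = ℤ[√274].
Ramification test: 2 | 1096. The prime 2 ramifies in K.

ramified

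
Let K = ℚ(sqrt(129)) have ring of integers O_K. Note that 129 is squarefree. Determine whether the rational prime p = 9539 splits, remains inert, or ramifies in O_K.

9539 remains inert

d = 129 ≡ 1 (mod 4), so O_K = ℤ[(1+√129)/2] and disc(K) = d = 129.
9539 ∤ 129, so 9539 is unramified.
Euler's criterion: 129^4769 mod 9539 = 9538. Thus (129|9539) = -1.
Legendre symbol -1 ⇒ 9539 is inert.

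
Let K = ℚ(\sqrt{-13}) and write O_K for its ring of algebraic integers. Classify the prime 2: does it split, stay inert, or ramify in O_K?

2 is ramified

d = -13 ≡ 3 (mod 4), so O_K = ℤ[√-13] and disc(K) = 4d = -52.
disc(K) = -52 = 2·(-26), so p = 2 is ramified.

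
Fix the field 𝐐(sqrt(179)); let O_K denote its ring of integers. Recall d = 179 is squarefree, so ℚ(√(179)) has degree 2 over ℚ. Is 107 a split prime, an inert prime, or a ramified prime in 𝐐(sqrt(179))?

remains prime (inert)

d = 179 ≡ 3 (mod 4), so O_K = ℤ[√179] and disc(K) = 4d = 716.
107 ∤ 716, so 107 is unramified.
Compute (179/107) via Euler: 72^((107-1)/2) mod 107 = 106, so (179/107) = -1.
(179/107) = -1, so 107 is inert.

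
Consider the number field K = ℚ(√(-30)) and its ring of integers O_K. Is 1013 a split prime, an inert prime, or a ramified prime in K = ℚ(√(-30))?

inert — (1013) stays prime in O_K

d = -30 ≡ 2 (mod 4), so O_K = ℤ[√-30] and disc(K) = 4d = -120.
Since gcd(1013, -120) = 1 the prime 1013 does not ramify.
Legendre symbol by Euler's criterion: (-30/1013) ≡ (-30)^506 ≡ 1012 (mod 1013), i.e. (-30/1013) = -1.
(-30/1013) = -1, so 1013 is inert.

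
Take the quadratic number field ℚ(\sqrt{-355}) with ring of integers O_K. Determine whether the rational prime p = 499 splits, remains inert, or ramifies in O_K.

split

Since -355 ≡ 1 mod 4, the ring of integers is ℤ[(1+√-355)/2] with discriminant -355.
499 ∤ -355, so 499 is unramified.
Legendre symbol by Euler's criterion: (-355/499) ≡ (-355)^249 ≡ 1 (mod 499), i.e. (-355/499) = 1.
(-355/499) = 1, so 499 splits.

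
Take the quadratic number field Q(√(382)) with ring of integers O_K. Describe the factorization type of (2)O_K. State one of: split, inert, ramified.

382 mod 4 = 2, hence disc K = 4·382 = 1528 and O_K = ℤ[√382].
Ramification test: 2 | 1528. The prime 2 ramifies in K.

p ramifies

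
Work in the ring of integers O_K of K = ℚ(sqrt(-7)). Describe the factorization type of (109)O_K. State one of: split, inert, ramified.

109 splits in O_K

d = -7 ≡ 1 (mod 4), so O_K = ℤ[(1+√-7)/2] and disc(K) = d = -7.
109 ∤ -7, so 109 is unramified.
Euler's criterion: (-7)^54 mod 109 = 1. Thus (-7|109) = 1.
Legendre symbol 1 ⇒ 109 is split.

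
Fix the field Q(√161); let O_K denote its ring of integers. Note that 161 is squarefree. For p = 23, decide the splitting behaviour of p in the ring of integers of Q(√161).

ramified

161 mod 4 = 1, hence disc K = 161 and O_K = ℤ[(1+√161)/2].
23 divides disc(K) = 161, so 23 ramifies.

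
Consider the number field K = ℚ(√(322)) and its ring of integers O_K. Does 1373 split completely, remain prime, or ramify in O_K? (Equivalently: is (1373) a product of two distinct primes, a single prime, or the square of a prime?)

d = 322 ≡ 2 (mod 4), so O_K = ℤ[√322] and disc(K) = 4d = 1288.
disc(K) = 1288 is not divisible by 1373; 1373 is unramified.
Legendre symbol by Euler's criterion: (322/1373) ≡ 322^686 ≡ 1372 (mod 1373), i.e. (322/1373) = -1.
(322/1373) = -1, so 1373 is inert.

p is inert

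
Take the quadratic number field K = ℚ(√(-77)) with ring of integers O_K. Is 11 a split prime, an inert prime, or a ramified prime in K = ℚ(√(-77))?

d = -77 ≡ 3 (mod 4), so O_K = ℤ[√-77] and disc(K) = 4d = -308.
disc(K) = -308 = 11·(-28), so p = 11 is ramified.

ramifies in O_K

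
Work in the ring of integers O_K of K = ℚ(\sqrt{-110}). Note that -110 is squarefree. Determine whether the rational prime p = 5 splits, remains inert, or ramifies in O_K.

-110 mod 4 = 2, hence disc K = 4·(-110) = -440 and O_K = ℤ[√-110].
Ramification test: 5 | -440. The prime 5 ramifies in K.

ramified — (5) = 𝔭²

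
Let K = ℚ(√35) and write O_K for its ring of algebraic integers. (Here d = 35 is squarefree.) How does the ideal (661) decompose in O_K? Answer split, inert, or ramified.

inert

Since 35 ≢ 1 mod 4, the ring of integers is ℤ[√35] with discriminant 4·35 = 140.
disc(K) = 140 is not divisible by 661; 661 is unramified.
(35/661) = 35^330 mod 661 = 660, giving Legendre symbol -1.
Legendre symbol -1 ⇒ 661 is inert.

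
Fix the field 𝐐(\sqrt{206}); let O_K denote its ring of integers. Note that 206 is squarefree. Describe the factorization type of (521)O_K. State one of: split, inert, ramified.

p is inert

206 mod 4 = 2, hence disc K = 4·206 = 824 and O_K = ℤ[√206].
Since gcd(521, 824) = 1 the prime 521 does not ramify.
Euler's criterion: 206^260 mod 521 = 520. Thus (206|521) = -1.
d is a non-residue mod p, hence 521 remains inert in O_K.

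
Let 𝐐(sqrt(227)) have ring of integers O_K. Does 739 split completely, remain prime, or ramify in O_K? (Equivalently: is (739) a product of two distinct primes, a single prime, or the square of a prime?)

split — (739) = 𝔭₁𝔭₂ with 𝔭₁ ≠ 𝔭₂

d = 227 ≡ 3 (mod 4), so O_K = ℤ[√227] and disc(K) = 4d = 908.
disc(K) = 908 is not divisible by 739; 739 is unramified.
Compute (227/739) via Euler: 227^((739-1)/2) mod 739 = 1, so (227/739) = 1.
d is a quadratic residue mod p, hence 739 splits in O_K.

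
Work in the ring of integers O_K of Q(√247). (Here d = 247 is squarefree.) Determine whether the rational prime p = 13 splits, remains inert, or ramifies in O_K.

d = 247 ≡ 3 (mod 4), so O_K = ℤ[√247] and disc(K) = 4d = 988.
disc(K) = 988 = 13·76, so p = 13 is ramified.

ramified — (13) = 𝔭²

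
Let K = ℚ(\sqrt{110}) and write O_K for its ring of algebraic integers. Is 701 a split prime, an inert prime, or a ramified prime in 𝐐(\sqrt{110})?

701 splits in O_K

d = 110 ≡ 2 (mod 4), so O_K = ℤ[√110] and disc(K) = 4d = 440.
Since gcd(701, 440) = 1 the prime 701 does not ramify.
Legendre symbol by Euler's criterion: (110/701) ≡ 110^350 ≡ 1 (mod 701), i.e. (110/701) = 1.
(110/701) = 1, so 701 splits.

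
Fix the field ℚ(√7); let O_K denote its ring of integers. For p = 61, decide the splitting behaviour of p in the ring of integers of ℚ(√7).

61 remains inert

d = 7 ≡ 3 (mod 4), so O_K = ℤ[√7] and disc(K) = 4d = 28.
61 ∤ 28, so 61 is unramified.
Legendre symbol by Euler's criterion: (7/61) ≡ 7^30 ≡ 60 (mod 61), i.e. (7/61) = -1.
Legendre symbol -1 ⇒ 61 is inert.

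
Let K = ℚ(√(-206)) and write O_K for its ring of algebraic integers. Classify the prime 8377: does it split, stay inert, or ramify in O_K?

-206 mod 4 = 2, hence disc K = 4·(-206) = -824 and O_K = ℤ[√-206].
8377 ∤ -824, so 8377 is unramified.
Euler's criterion: (-206)^4188 mod 8377 = 1. Thus (-206|8377) = 1.
d is a quadratic residue mod p, hence 8377 splits in O_K.

8377 splits in O_K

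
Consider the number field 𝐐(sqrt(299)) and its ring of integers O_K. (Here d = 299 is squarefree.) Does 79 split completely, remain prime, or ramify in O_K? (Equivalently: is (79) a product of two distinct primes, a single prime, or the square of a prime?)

d = 299 ≡ 3 (mod 4), so O_K = ℤ[√299] and disc(K) = 4d = 1196.
Since gcd(79, 1196) = 1 the prime 79 does not ramify.
(299/79) = 62^39 mod 79 = 1, giving Legendre symbol 1.
d is a quadratic residue mod p, hence 79 splits in O_K.

p splits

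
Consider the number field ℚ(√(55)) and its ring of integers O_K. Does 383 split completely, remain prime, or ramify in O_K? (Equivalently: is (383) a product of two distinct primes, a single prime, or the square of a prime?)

383 splits in O_K

Since 55 ≢ 1 mod 4, the ring of integers is ℤ[√55] with discriminant 4·55 = 220.
disc(K) = 220 is not divisible by 383; 383 is unramified.
Euler's criterion: 55^191 mod 383 = 1. Thus (55|383) = 1.
Legendre symbol 1 ⇒ 383 is split.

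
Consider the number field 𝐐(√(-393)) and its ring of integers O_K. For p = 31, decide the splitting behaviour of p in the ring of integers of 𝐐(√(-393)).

-393 mod 4 = 3, hence disc K = 4·(-393) = -1572 and O_K = ℤ[√-393].
disc(K) = -1572 is not divisible by 31; 31 is unramified.
(-393/31) = 10^15 mod 31 = 1, giving Legendre symbol 1.
d is a quadratic residue mod p, hence 31 splits in O_K.

split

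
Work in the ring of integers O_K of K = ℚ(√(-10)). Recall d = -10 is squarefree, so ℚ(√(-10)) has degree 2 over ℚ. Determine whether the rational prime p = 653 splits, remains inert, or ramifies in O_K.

Since -10 ≢ 1 mod 4, the ring of integers is ℤ[√-10] with discriminant 4·(-10) = -40.
disc(K) = -40 is not divisible by 653; 653 is unramified.
Legendre symbol by Euler's criterion: (-10/653) ≡ (-10)^326 ≡ 1 (mod 653), i.e. (-10/653) = 1.
(-10/653) = 1, so 653 splits.

splits completely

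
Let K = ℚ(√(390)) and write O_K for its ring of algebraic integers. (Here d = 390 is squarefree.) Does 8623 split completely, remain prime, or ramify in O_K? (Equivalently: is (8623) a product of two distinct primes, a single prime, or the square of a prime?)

d = 390 ≡ 2 (mod 4), so O_K = ℤ[√390] and disc(K) = 4d = 1560.
disc(K) = 1560 is not divisible by 8623; 8623 is unramified.
Compute (390/8623) via Euler: 390^((8623-1)/2) mod 8623 = 1, so (390/8623) = 1.
d is a quadratic residue mod p, hence 8623 splits in O_K.

split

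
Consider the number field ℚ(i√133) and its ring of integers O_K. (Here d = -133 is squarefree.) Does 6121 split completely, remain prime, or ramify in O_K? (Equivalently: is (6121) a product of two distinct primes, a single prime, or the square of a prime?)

-133 mod 4 = 3, hence disc K = 4·(-133) = -532 and O_K = ℤ[√-133].
disc(K) = -532 is not divisible by 6121; 6121 is unramified.
Compute (-133/6121) via Euler: 5988^((6121-1)/2) mod 6121 = 1, so (-133/6121) = 1.
Legendre symbol 1 ⇒ 6121 is split.

p splits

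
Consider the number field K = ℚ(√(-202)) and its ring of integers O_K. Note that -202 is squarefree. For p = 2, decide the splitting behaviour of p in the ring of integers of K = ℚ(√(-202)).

Since -202 ≢ 1 mod 4, the ring of integers is ℤ[√-202] with discriminant 4·(-202) = -808.
disc(K) = -808 = 2·(-404), so p = 2 is ramified.

ramifies in O_K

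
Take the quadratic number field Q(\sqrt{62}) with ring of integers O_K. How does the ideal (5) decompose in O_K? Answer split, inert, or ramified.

5 remains inert

d = 62 ≡ 2 (mod 4), so O_K = ℤ[√62] and disc(K) = 4d = 248.
Since gcd(5, 248) = 1 the prime 5 does not ramify.
Compute (62/5) via Euler: 2^((5-1)/2) mod 5 = 4, so (62/5) = -1.
Legendre symbol -1 ⇒ 5 is inert.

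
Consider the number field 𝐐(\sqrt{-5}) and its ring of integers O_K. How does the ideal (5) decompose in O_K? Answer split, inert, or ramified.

ramified

Since -5 ≢ 1 mod 4, the ring of integers is ℤ[√-5] with discriminant 4·(-5) = -20.
disc(K) = -20 = 5·(-4), so p = 5 is ramified.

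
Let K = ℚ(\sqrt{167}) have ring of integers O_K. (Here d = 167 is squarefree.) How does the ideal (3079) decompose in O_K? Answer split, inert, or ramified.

splits completely

Since 167 ≢ 1 mod 4, the ring of integers is ℤ[√167] with discriminant 4·167 = 668.
disc(K) = 668 is not divisible by 3079; 3079 is unramified.
Compute (167/3079) via Euler: 167^((3079-1)/2) mod 3079 = 1, so (167/3079) = 1.
d is a quadratic residue mod p, hence 3079 splits in O_K.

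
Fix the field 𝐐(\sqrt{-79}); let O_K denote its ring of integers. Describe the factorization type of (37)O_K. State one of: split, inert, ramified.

-79 mod 4 = 1, hence disc K = -79 and O_K = ℤ[(1+√-79)/2].
Since gcd(37, -79) = 1 the prime 37 does not ramify.
Euler's criterion: (-79)^18 mod 37 = 36. Thus (-79|37) = -1.
(-79/37) = -1, so 37 is inert.

inert — (37) stays prime in O_K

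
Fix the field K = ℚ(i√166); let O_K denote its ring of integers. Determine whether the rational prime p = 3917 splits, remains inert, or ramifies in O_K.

3917 remains inert

d = -166 ≡ 2 (mod 4), so O_K = ℤ[√-166] and disc(K) = 4d = -664.
Since gcd(3917, -664) = 1 the prime 3917 does not ramify.
Euler's criterion: (-166)^1958 mod 3917 = 3916. Thus (-166|3917) = -1.
(-166/3917) = -1, so 3917 is inert.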